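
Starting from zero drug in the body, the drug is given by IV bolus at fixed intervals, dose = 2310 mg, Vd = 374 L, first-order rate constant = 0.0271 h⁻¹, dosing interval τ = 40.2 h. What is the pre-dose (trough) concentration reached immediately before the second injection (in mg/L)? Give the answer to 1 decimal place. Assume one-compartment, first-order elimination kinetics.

2.1 mg/L

C₀ per dose = Dose / Vd = 2310 / 374 = 6.176 mg/L
Fraction remaining after one interval: r = e^(−kτ) = e^(−0.02710 × 40.2) = 0.3364
Before dose 2, 1 dose has been given (aged 1τ).
C_trough = C₀ × r = 6.176 × 0.3364 = 2.078 mg/L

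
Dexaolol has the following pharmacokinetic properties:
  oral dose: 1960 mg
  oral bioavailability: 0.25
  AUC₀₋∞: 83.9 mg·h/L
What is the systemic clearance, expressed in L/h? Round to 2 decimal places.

CL = F·Dose / AUC = 0.25 × 1960 / 83.9 = 5.840 L/h

5.84 L/h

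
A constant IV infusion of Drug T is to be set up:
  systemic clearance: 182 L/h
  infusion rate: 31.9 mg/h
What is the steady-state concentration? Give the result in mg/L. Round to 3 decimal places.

0.175 mg/L

At steady state Css = R₀ / CL = 31.9 / 182.0 = 0.1753 mg/L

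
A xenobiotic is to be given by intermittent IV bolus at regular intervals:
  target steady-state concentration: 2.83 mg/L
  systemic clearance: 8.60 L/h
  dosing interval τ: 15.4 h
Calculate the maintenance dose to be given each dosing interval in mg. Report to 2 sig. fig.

370 mg

At steady state, Dose/τ = Css × CL.
Dose = Css × CL × τ = 2.83 × 8.600 × 15.4 = 374.8 mg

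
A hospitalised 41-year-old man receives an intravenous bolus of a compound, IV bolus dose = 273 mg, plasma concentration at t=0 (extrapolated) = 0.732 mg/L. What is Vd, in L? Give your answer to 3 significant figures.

373 L

Vd = Dose / C₀ = 273.0 / 0.732 = 373.0 L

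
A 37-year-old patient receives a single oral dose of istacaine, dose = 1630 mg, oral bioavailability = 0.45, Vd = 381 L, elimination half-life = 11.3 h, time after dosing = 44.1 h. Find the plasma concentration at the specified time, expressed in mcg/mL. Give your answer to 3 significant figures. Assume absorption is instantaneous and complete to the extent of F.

0.129 mcg/mL

Amount reaching circulation = F × Dose = 0.45 × 1630 = 733.5 mg
C₀ = F·Dose / Vd = 733.5 / 381 = 1.925 mg/L
k = ln2 / t½ = 0.693147 / 11.3 = 0.06134 h⁻¹
C = C₀ · e^(−k·t) = 1.925 × e^(−0.06134 × 44.1)
  = 1.925 × 0.06686 = 0.1287 mg/L
(0.1287 mg/L = 0.1287 mcg/mL)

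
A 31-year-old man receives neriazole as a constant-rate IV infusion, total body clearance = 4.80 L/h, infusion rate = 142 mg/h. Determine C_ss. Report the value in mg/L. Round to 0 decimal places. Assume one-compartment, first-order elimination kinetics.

30 mg/L

At steady state Css = R₀ / CL = 142 / 4.800 = 29.58 mg/L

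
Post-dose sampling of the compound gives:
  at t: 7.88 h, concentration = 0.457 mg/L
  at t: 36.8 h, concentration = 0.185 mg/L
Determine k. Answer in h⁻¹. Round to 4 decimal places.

k = ln(C₁/C₂) / (t₂ − t₁) = ln(0.457/0.185) / (36.8 − 7.88)
  = 0.9043 / 28.92 = 0.03127 h⁻¹

0.0313 h⁻¹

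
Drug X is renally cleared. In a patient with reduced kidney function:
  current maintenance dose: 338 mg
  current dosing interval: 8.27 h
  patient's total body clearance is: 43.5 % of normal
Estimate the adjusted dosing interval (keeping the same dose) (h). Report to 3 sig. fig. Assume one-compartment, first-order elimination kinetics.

19.0 h

To keep the same average steady-state level, dosing rate must scale with clearance.
CL ratio = 43.5 / 100 = 0.4350
New interval (same dose) = 8.27 / 0.4350 = 19.01 h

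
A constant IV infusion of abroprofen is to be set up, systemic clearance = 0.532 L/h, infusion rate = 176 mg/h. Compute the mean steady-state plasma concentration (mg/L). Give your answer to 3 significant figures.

331 mg/L

At steady state Css = R₀ / CL = 176 / 0.5320 = 330.8 mg/L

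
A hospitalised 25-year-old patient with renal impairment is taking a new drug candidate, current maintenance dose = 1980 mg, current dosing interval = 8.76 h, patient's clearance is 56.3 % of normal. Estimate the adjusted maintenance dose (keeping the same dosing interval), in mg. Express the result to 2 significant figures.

To keep the same average steady-state level, dosing rate must scale with clearance.
CL ratio = 56.3 / 100 = 0.5630
New dose (same interval) = 1980 × 0.5630 = 1115 mg

1100 mg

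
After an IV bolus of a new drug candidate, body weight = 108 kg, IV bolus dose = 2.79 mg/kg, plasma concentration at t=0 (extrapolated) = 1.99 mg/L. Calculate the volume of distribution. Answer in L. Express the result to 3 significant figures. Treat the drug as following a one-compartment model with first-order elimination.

151 L

Dose = 2.79 × 108 = 301.3 mg
Vd = Dose / C₀ = 301.3 / 1.99 = 151.4 L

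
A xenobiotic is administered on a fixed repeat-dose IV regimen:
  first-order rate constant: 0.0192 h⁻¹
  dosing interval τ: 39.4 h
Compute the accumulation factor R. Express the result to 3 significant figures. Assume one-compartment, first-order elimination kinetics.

e^(−kτ) = e^(−0.01920 × 39.4) = 0.4693
Accumulation ratio R = 1 / (1 − e^(−kτ)) = 1 / (1 − 0.4693) = 1.884

1.88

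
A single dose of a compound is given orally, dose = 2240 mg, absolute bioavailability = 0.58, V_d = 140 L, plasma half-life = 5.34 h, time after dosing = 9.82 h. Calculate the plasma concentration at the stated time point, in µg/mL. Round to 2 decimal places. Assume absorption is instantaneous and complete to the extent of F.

2.59 µg/mL

Amount reaching circulation = F × Dose = 0.58 × 2240 = 1299 mg
C₀ = F·Dose / Vd = 1299 / 140 = 9.279 mg/L
k = ln2 / t½ = 0.693147 / 5.34 = 0.1298 h⁻¹
C = C₀ · e^(−k·t) = 9.279 × e^(−0.1298 × 9.82)
  = 9.279 × 0.2795 = 2.593 mg/L
(2.593 mg/L = 2.593 µg/mL)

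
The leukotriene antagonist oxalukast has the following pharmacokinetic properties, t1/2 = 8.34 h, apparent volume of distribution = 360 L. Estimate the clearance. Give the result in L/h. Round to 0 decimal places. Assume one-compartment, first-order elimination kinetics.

30 L/h

k = ln2 / t½ = 0.693147 / 8.34 = 0.08311 h⁻¹
CL = k × Vd = 0.08311 × 360 = 29.92 L/h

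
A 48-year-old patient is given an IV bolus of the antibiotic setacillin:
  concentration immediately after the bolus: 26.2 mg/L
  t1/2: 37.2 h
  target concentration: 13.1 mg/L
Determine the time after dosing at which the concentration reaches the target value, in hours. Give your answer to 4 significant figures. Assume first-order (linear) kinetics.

37.20 h

k = ln2 / t½ = 0.693147 / 37.2 = 0.01863 h⁻¹
t = ln(C₀ / C) / k = ln(26.20 / 13.1) / 0.01863
  = ln(2.000) / 0.01863 = 0.6931 / 0.01863 = 37.20 h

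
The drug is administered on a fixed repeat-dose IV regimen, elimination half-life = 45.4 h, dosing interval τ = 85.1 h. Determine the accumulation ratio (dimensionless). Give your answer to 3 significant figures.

k = ln2 / t½ = 0.693147 / 45.4 = 0.01527 h⁻¹
e^(−kτ) = e^(−0.01527 × 85.1) = 0.2727
Accumulation ratio R = 1 / (1 − e^(−kτ)) = 1 / (1 − 0.2727) = 1.375

1.38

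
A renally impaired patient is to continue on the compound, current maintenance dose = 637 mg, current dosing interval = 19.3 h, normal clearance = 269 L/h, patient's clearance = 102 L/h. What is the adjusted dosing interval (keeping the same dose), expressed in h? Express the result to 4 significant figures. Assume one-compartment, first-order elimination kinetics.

50.90 h

To keep the same average steady-state level, dosing rate must scale with clearance.
CL ratio = 102 / 269 = 0.3792
New interval (same dose) = 19.3 / 0.3792 = 50.90 h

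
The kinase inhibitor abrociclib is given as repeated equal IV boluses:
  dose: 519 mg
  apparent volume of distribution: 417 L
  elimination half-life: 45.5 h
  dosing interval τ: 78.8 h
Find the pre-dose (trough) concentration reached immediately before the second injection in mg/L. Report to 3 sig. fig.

C₀ per dose = Dose / Vd = 519 / 417 = 1.245 mg/L
k = ln2 / t½ = 0.693147 / 45.5 = 0.01523 h⁻¹
Fraction remaining after one interval: r = e^(−kτ) = e^(−0.01523 × 78.8) = 0.3012
Before dose 2, 1 dose has been given (aged 1τ).
C_trough = C₀ × r = 1.245 × 0.3012 = 0.3750 mg/L

0.375 mg/L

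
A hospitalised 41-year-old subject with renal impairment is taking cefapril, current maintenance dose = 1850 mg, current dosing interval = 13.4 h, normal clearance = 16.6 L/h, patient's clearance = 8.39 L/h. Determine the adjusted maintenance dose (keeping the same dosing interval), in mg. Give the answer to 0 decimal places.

935 mg

To keep the same average steady-state level, dosing rate must scale with clearance.
CL ratio = 8.39 / 16.6 = 0.5054
New dose (same interval) = 1850 × 0.5054 = 935.0 mg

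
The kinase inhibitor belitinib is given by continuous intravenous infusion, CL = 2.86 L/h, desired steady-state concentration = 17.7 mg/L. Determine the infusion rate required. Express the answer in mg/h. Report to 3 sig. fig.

50.6 mg/h

At steady state, infusion rate R₀ = Css × CL = 17.7 × 2.860 = 50.62 mg/h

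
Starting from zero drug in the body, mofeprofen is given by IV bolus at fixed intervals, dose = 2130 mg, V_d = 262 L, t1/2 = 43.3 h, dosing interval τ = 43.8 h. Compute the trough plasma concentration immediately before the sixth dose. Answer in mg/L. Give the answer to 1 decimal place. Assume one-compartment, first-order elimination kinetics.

C₀ per dose = Dose / Vd = 2130 / 262 = 8.130 mg/L
k = ln2 / t½ = 0.693147 / 43.3 = 0.01601 h⁻¹
Fraction remaining after one interval: r = e^(−kτ) = e^(−0.01601 × 43.8) = 0.4960
Before dose 6, 5 doses have been given (aged 1τ, 2τ, 3τ, 4τ, 5τ).
C_trough = C₀ × (r + r² + … + r^5) = C₀ × r(1−r^5)/(1−r)
        = 8.130 × 0.4960 × (1 − 0.03002) / (1 − 0.4960) = 7.761 mg/L

7.8 mg/L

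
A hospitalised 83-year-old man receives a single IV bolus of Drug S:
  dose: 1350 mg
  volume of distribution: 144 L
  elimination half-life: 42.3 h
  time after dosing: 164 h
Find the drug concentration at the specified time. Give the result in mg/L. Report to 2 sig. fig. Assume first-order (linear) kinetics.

0.64 mg/L

C₀ = Dose / Vd = 1350 / 144 = 9.375 mg/L
k = ln2 / t½ = 0.693147 / 42.3 = 0.01639 h⁻¹
C = C₀ · e^(−k·t) = 9.375 × e^(−0.01639 × 164)
  = 9.375 × 0.06802 = 0.6377 mg/L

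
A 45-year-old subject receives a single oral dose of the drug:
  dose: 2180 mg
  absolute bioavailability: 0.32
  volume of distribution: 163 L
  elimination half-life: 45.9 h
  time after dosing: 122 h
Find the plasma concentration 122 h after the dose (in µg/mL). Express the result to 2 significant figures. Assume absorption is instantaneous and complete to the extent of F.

0.68 µg/mL

Amount reaching circulation = F × Dose = 0.32 × 2180 = 697.6 mg
C₀ = F·Dose / Vd = 697.6 / 163 = 4.280 mg/L
k = ln2 / t½ = 0.693147 / 45.9 = 0.01510 h⁻¹
C = C₀ · e^(−k·t) = 4.280 × e^(−0.01510 × 122)
  = 4.280 × 0.1585 = 0.6784 mg/L
(0.6784 mg/L = 0.6784 µg/mL)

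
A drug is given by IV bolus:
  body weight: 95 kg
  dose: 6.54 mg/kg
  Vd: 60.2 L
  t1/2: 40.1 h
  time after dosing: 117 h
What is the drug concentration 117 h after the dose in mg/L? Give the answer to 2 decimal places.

1.37 mg/L

Total dose = 6.54 × 95 = 621.3 mg
C₀ = Dose / Vd = 621.3 / 60.2 = 10.32 mg/L
k = ln2 / t½ = 0.693147 / 40.1 = 0.01729 h⁻¹
C = C₀ · e^(−k·t) = 10.32 × e^(−0.01729 × 117)
  = 10.32 × 0.1323 = 1.365 mg/L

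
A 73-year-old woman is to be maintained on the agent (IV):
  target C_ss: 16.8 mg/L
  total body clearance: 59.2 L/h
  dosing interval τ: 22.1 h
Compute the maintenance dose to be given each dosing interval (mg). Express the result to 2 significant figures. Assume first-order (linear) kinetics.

22000 mg

At steady state, Dose/τ = Css × CL.
Dose = Css × CL × τ = 16.8 × 59.20 × 22.1 = 21980 mg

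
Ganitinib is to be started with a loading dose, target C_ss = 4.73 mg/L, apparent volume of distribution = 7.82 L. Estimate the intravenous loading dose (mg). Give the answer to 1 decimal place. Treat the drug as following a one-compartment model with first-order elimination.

LD = Css × Vd = 4.73 × 7.82 = 36.99 mg

37.0 mg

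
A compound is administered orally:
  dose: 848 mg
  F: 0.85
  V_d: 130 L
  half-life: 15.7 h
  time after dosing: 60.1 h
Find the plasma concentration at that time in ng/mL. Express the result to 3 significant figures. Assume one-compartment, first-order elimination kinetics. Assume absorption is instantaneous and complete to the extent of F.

390 ng/mL

Amount reaching circulation = F × Dose = 0.85 × 848.0 = 720.8 mg
C₀ = F·Dose / Vd = 720.8 / 130 = 5.545 mg/L
k = ln2 / t½ = 0.693147 / 15.7 = 0.04415 h⁻¹
C = C₀ · e^(−k·t) = 5.545 × e^(−0.04415 × 60.1)
  = 5.545 × 0.07041 = 0.3904 mg/L
Convert: 0.3904 mg/L × 1000 = 390.4 ng/mL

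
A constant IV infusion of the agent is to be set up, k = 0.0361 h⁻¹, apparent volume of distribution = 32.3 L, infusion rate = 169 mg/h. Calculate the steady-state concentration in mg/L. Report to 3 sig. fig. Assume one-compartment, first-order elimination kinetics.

CL = k × Vd = 0.03610 × 32.3 = 1.166 L/h
At steady state Css = R₀ / CL = 169 / 1.166 = 144.9 mg/L

145 mg/L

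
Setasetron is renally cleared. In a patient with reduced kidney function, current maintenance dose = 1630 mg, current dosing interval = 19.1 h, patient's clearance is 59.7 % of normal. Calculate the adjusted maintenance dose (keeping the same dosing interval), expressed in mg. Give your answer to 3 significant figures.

973 mg

To keep the same average steady-state level, dosing rate must scale with clearance.
CL ratio = 59.7 / 100 = 0.5970
New dose (same interval) = 1630 × 0.5970 = 973.1 mg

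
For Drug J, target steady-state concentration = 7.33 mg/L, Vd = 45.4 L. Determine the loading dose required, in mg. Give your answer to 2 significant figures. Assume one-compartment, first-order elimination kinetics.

330 mg

LD = Css × Vd = 7.33 × 45.4 = 332.8 mg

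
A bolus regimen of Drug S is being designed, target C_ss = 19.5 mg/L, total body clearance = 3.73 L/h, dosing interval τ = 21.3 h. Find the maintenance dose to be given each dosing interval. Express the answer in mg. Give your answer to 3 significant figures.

At steady state, Dose/τ = Css × CL.
Dose = Css × CL × τ = 19.5 × 3.730 × 21.3 = 1549 mg

1550 mg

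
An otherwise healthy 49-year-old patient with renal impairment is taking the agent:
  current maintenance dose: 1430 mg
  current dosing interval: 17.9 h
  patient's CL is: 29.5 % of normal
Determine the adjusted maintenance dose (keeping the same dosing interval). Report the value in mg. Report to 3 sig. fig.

422 mg

To keep the same average steady-state level, dosing rate must scale with clearance.
CL ratio = 29.5 / 100 = 0.2950
New dose (same interval) = 1430 × 0.2950 = 421.9 mg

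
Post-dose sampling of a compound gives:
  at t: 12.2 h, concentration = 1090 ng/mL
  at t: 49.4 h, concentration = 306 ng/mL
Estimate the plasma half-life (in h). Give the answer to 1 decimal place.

k = ln(C₁/C₂) / (t₂ − t₁) = ln(1090/306) / (49.4 − 12.2)
  = 1.270 / 37.20 = 0.03414 h⁻¹
t½ = ln2 / k = 0.693147 / 0.03414 = 20.30 h

20.3 h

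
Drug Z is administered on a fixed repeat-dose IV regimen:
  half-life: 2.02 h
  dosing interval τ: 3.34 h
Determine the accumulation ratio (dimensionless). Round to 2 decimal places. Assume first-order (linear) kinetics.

1.47

k = ln2 / t½ = 0.693147 / 2.02 = 0.3431 h⁻¹
e^(−kτ) = e^(−0.3431 × 3.34) = 0.3179
Accumulation ratio R = 1 / (1 − e^(−kτ)) = 1 / (1 − 0.3179) = 1.466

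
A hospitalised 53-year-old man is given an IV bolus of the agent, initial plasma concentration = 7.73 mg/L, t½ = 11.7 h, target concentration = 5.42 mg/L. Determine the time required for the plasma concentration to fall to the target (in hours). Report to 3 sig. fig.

5.99 h

k = ln2 / t½ = 0.693147 / 11.7 = 0.05924 h⁻¹
t = ln(C₀ / C) / k = ln(7.730 / 5.42) / 0.05924
  = ln(1.426) / 0.05924 = 0.3549 / 0.05924 = 5.991 h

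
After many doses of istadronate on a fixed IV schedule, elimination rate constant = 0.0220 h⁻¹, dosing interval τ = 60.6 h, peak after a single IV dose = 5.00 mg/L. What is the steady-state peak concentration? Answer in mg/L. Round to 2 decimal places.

6.79 mg/L

e^(−kτ) = e^(−0.02200 × 60.6) = 0.2636
Accumulation ratio R = 1 / (1 − e^(−kτ)) = 1 / (1 − 0.2636) = 1.358
Steady-state peak = C₀ × R = 5.00 × 1.358 = 6.790 mg/L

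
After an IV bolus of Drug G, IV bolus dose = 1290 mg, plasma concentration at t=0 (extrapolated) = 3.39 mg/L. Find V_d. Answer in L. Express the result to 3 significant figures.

Vd = Dose / C₀ = 1290 / 3.39 = 380.5 L

381 L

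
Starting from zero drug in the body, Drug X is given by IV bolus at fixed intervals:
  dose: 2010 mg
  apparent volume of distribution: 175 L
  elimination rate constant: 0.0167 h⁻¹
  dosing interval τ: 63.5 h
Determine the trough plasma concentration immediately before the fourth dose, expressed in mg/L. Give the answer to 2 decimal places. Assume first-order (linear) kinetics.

5.83 mg/L

C₀ per dose = Dose / Vd = 2010 / 175 = 11.49 mg/L
Fraction remaining after one interval: r = e^(−kτ) = e^(−0.01670 × 63.5) = 0.3463
Before dose 4, 3 doses have been given (aged 1τ, 2τ, 3τ).
C_trough = C₀ × (r + r² + … + r^3) = C₀ × r(1−r^3)/(1−r)
        = 11.49 × 0.3463 × (1 − 0.04153) / (1 − 0.3463) = 5.834 mg/L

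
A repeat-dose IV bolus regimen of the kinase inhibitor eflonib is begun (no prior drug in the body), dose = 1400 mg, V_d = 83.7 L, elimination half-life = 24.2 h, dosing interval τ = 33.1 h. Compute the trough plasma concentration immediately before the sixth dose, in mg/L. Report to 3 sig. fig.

C₀ per dose = Dose / Vd = 1400 / 83.7 = 16.73 mg/L
k = ln2 / t½ = 0.693147 / 24.2 = 0.02864 h⁻¹
Fraction remaining after one interval: r = e^(−kτ) = e^(−0.02864 × 33.1) = 0.3875
Before dose 6, 5 doses have been given (aged 1τ, 2τ, 3τ, 4τ, 5τ).
C_trough = C₀ × (r + r² + … + r^5) = C₀ × r(1−r^5)/(1−r)
        = 16.73 × 0.3875 × (1 − 0.008737) / (1 − 0.3875) = 10.49 mg/L

10.5 mg/L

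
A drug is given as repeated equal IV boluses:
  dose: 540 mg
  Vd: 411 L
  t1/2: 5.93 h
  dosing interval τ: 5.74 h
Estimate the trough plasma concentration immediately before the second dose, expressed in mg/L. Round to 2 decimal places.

0.67 mg/L

C₀ per dose = Dose / Vd = 540 / 411 = 1.314 mg/L
k = ln2 / t½ = 0.693147 / 5.93 = 0.1169 h⁻¹
Fraction remaining after one interval: r = e^(−kτ) = e^(−0.1169 × 5.74) = 0.5112
Before dose 2, 1 dose has been given (aged 1τ).
C_trough = C₀ × r = 1.314 × 0.5112 = 0.6717 mg/L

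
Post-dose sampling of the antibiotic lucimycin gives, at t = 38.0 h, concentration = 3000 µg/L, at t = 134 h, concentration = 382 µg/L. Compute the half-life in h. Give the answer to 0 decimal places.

k = ln(C₁/C₂) / (t₂ − t₁) = ln(3000/382) / (134 − 38.0)
  = 2.061 / 96.00 = 0.02147 h⁻¹
t½ = ln2 / k = 0.693147 / 0.02147 = 32.28 h

32 h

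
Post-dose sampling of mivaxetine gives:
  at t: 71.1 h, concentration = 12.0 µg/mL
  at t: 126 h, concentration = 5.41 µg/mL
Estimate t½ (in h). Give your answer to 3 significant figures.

47.8 h

k = ln(C₁/C₂) / (t₂ − t₁) = ln(12.0/5.41) / (126 − 71.1)
  = 0.7967 / 54.90 = 0.01451 h⁻¹
t½ = ln2 / k = 0.693147 / 0.01451 = 47.77 h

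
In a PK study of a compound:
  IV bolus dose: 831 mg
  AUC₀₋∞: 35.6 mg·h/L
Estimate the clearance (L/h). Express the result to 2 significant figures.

CL = Dose / AUC = 831 / 35.6 = 23.34 L/h

23 L/h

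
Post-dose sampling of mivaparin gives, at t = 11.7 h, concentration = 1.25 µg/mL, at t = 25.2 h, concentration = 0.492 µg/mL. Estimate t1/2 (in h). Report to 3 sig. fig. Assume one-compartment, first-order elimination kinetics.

10.0 h

k = ln(C₁/C₂) / (t₂ − t₁) = ln(1.25/0.492) / (25.2 − 11.7)
  = 0.9324 / 13.50 = 0.06907 h⁻¹
t½ = ln2 / k = 0.693147 / 0.06907 = 10.04 h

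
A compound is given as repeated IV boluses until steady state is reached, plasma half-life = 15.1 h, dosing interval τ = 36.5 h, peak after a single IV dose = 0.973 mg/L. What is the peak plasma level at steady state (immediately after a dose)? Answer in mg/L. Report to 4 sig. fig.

1.197 mg/L

k = ln2 / t½ = 0.693147 / 15.1 = 0.04590 h⁻¹
e^(−kτ) = e^(−0.04590 × 36.5) = 0.1872
Accumulation ratio R = 1 / (1 − e^(−kτ)) = 1 / (1 − 0.1872) = 1.230
Steady-state peak = C₀ × R = 0.973 × 1.230 = 1.197 mg/L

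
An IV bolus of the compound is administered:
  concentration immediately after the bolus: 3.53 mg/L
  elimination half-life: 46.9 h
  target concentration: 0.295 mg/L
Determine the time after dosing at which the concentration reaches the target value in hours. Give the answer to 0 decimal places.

k = ln2 / t½ = 0.693147 / 46.9 = 0.01478 h⁻¹
t = ln(C₀ / C) / k = ln(3.530 / 0.295) / 0.01478
  = ln(11.97) / 0.01478 = 2.482 / 0.01478 = 167.9 h

168 h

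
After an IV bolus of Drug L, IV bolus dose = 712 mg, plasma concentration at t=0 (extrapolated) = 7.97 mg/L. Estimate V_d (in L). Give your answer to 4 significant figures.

Vd = Dose / C₀ = 712.0 / 7.97 = 89.34 L

89.34 L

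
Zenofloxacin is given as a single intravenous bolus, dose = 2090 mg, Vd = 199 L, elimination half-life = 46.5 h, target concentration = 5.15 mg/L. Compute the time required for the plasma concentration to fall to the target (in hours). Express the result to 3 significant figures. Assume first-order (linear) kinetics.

47.8 h

C₀ = Dose / Vd = 2090 / 199 = 10.50 mg/L
k = ln2 / t½ = 0.693147 / 46.5 = 0.01491 h⁻¹
t = ln(C₀ / C) / k = ln(10.50 / 5.15) / 0.01491
  = ln(2.039) / 0.01491 = 0.7125 / 0.01491 = 47.79 h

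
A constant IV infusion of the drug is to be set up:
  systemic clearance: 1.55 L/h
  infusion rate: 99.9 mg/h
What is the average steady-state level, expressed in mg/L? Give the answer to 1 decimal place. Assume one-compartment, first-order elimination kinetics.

64.5 mg/L

At steady state Css = R₀ / CL = 99.9 / 1.550 = 64.45 mg/L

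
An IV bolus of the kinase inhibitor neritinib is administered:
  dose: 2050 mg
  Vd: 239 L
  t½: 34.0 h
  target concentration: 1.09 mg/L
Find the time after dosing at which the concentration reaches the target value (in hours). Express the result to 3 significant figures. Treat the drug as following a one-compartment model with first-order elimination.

101 h

C₀ = Dose / Vd = 2050 / 239 = 8.577 mg/L
k = ln2 / t½ = 0.693147 / 34.0 = 0.02039 h⁻¹
t = ln(C₀ / C) / k = ln(8.577 / 1.09) / 0.02039
  = ln(7.869) / 0.02039 = 2.063 / 0.02039 = 101.2 h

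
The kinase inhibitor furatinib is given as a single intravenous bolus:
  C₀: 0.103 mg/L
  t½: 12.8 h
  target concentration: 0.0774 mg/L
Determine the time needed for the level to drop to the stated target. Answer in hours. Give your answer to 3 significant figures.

k = ln2 / t½ = 0.693147 / 12.8 = 0.05415 h⁻¹
t = ln(C₀ / C) / k = ln(0.1030 / 0.0774) / 0.05415
  = ln(1.331) / 0.05415 = 0.2859 / 0.05415 = 5.280 h

5.28 h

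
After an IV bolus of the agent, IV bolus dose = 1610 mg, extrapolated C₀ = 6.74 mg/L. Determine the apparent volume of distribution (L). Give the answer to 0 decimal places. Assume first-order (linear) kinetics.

239 L

Vd = Dose / C₀ = 1610 / 6.74 = 238.9 L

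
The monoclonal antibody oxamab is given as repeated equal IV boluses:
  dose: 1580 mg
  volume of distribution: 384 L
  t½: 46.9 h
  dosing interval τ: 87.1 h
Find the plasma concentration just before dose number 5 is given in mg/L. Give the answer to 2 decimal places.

C₀ per dose = Dose / Vd = 1580 / 384 = 4.115 mg/L
k = ln2 / t½ = 0.693147 / 46.9 = 0.01478 h⁻¹
Fraction remaining after one interval: r = e^(−kτ) = e^(−0.01478 × 87.1) = 0.2760
Before dose 5, 4 doses have been given (aged 1τ, 2τ, 3τ, 4τ).
C_trough = C₀ × (r + r² + … + r^4) = C₀ × r(1−r^4)/(1−r)
        = 4.115 × 0.2760 × (1 − 0.005803) / (1 − 0.2760) = 1.560 mg/L

1.56 mg/L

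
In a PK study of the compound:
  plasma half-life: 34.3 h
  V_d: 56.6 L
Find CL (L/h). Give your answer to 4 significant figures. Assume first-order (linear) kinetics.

1.144 L/h

k = ln2 / t½ = 0.693147 / 34.3 = 0.02021 h⁻¹
CL = k × Vd = 0.02021 × 56.6 = 1.144 L/h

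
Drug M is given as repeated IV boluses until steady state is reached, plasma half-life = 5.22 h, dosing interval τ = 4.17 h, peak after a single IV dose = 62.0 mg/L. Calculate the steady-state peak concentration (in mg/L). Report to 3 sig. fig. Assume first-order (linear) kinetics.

k = ln2 / t½ = 0.693147 / 5.22 = 0.1328 h⁻¹
e^(−kτ) = e^(−0.1328 × 4.17) = 0.5748
Accumulation ratio R = 1 / (1 − e^(−kτ)) = 1 / (1 − 0.5748) = 2.352
Steady-state peak = C₀ × R = 62.0 × 2.352 = 145.8 mg/L

146 mg/L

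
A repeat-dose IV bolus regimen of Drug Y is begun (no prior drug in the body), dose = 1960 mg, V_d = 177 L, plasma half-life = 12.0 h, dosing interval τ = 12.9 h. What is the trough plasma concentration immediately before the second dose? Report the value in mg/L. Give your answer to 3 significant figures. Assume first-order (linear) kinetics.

5.26 mg/L

C₀ per dose = Dose / Vd = 1960 / 177 = 11.07 mg/L
k = ln2 / t½ = 0.693147 / 12.0 = 0.05776 h⁻¹
Fraction remaining after one interval: r = e^(−kτ) = e^(−0.05776 × 12.9) = 0.4747
Before dose 2, 1 dose has been given (aged 1τ).
C_trough = C₀ × r = 11.07 × 0.4747 = 5.255 mg/L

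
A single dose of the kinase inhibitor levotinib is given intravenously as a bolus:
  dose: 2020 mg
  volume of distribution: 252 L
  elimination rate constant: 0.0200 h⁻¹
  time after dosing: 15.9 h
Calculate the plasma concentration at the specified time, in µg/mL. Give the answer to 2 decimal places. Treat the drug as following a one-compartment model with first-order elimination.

5.83 µg/mL

C₀ = Dose / Vd = 2020 / 252 = 8.016 mg/L
C = C₀ · e^(−k·t) = 8.016 × e^(−0.02000 × 15.9)
  = 8.016 × 0.7276 = 5.832 mg/L
(5.832 mg/L = 5.832 µg/mL)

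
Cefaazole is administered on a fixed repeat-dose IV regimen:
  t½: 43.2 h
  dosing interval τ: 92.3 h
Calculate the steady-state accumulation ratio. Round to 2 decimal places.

k = ln2 / t½ = 0.693147 / 43.2 = 0.01605 h⁻¹
e^(−kτ) = e^(−0.01605 × 92.3) = 0.2273
Accumulation ratio R = 1 / (1 − e^(−kτ)) = 1 / (1 − 0.2273) = 1.294

1.29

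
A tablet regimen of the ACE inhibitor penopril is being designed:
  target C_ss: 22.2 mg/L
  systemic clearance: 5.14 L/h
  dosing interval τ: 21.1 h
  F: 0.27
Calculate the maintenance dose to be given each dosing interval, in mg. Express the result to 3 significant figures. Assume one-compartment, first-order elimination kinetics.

At steady state, F × (Dose/τ) = Css × CL.
Dose = Css × CL × τ / F = 22.2 × 5.140 × 21.1 / 0.27 = 8917 mg

8920 mg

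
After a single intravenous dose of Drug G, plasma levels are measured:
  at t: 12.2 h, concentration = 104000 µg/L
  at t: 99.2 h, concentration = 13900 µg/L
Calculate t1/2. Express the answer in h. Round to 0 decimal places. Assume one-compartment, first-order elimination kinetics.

30 h

k = ln(C₁/C₂) / (t₂ − t₁) = ln(104000/13900) / (99.2 − 12.2)
  = 2.013 / 87.00 = 0.02314 h⁻¹
t½ = ln2 / k = 0.693147 / 0.02314 = 29.95 h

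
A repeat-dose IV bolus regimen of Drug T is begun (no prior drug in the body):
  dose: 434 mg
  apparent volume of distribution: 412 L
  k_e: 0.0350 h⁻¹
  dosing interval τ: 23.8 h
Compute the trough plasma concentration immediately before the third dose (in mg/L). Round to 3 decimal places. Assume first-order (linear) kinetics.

0.657 mg/L

C₀ per dose = Dose / Vd = 434 / 412 = 1.053 mg/L
Fraction remaining after one interval: r = e^(−kτ) = e^(−0.03500 × 23.8) = 0.4347
Before dose 3, 2 doses have been given (aged 1τ, 2τ).
C_trough = C₀ × (r + r²) = 1.053 × (0.4347 + 0.1890) = 0.6568 mg/L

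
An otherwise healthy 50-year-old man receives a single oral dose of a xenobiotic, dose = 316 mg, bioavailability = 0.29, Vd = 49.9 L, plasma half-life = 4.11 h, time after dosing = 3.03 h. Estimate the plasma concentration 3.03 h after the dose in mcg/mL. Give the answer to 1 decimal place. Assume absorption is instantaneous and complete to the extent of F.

Amount reaching circulation = F × Dose = 0.29 × 316.0 = 91.64 mg
C₀ = F·Dose / Vd = 91.64 / 49.9 = 1.836 mg/L
k = ln2 / t½ = 0.693147 / 4.11 = 0.1686 h⁻¹
C = C₀ · e^(−k·t) = 1.836 × e^(−0.1686 × 3.03)
  = 1.836 × 0.6000 = 1.102 mg/L
(1.102 mg/L = 1.102 mcg/mL)

1.1 mcg/mL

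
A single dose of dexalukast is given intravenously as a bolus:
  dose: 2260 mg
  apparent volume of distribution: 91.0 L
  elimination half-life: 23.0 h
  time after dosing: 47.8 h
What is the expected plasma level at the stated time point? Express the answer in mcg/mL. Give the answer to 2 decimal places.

5.88 mcg/mL

C₀ = Dose / Vd = 2260 / 91.0 = 24.84 mg/L
k = ln2 / t½ = 0.693147 / 23.0 = 0.03014 h⁻¹
C = C₀ · e^(−k·t) = 24.84 × e^(−0.03014 × 47.8)
  = 24.84 × 0.2368 = 5.882 mg/L
(5.882 mg/L = 5.882 mcg/mL)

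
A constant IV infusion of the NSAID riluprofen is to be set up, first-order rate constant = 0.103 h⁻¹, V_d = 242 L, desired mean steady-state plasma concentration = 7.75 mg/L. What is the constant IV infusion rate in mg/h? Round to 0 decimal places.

193 mg/h

CL = k × Vd = 0.1030 × 242 = 24.93 L/h
At steady state, infusion rate R₀ = Css × CL = 7.75 × 24.93 = 193.2 mg/h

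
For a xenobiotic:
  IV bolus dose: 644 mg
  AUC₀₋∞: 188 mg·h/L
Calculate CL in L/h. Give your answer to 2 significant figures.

3.4 L/h

CL = Dose / AUC = 644 / 188 = 3.426 L/h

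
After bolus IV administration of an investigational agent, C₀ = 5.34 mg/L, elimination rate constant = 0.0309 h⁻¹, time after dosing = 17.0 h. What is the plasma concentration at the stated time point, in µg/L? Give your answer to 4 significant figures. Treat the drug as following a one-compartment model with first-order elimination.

3158 µg/L

C = C₀ · e^(−k·t) = 5.340 × e^(−0.03090 × 17.0)
  = 5.340 × 0.5914 = 3.158 mg/L
Convert: 3.158 mg/L × 1000 = 3158 µg/L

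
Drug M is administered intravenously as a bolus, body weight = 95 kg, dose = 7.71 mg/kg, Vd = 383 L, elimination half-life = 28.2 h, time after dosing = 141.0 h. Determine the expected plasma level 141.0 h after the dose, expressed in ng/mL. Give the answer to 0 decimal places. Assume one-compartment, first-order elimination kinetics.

60 ng/mL

Total dose = 7.71 × 95 = 732.5 mg
C₀ = Dose / Vd = 732.5 / 383 = 1.913 mg/L
k = ln2 / t½ = 0.693147 / 28.2 = 0.02458 h⁻¹
t / t½ = 141.0 / 28.2 = 5 half-lives
C = C₀ × (1/2)^5 = 1.913 × 0.03125 = 0.05978 mg/L
Convert: 0.05978 mg/L × 1000 = 59.78 ng/mL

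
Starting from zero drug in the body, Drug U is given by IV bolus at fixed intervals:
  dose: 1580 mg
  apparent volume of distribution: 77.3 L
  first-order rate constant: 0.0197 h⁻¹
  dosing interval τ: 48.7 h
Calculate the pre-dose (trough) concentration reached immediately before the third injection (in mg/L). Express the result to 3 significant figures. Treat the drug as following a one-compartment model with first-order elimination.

10.8 mg/L

C₀ per dose = Dose / Vd = 1580 / 77.3 = 20.44 mg/L
Fraction remaining after one interval: r = e^(−kτ) = e^(−0.01970 × 48.7) = 0.3831
Before dose 3, 2 doses have been given (aged 1τ, 2τ).
C_trough = C₀ × (r + r²) = 20.44 × (0.3831 + 0.1468) = 10.83 mg/L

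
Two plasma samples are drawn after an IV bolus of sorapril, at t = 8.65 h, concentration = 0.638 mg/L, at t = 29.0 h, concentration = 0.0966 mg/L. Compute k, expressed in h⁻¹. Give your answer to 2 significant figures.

0.093 h⁻¹

k = ln(C₁/C₂) / (t₂ − t₁) = ln(0.638/0.0966) / (29.0 − 8.65)
  = 1.888 / 20.35 = 0.09278 h⁻¹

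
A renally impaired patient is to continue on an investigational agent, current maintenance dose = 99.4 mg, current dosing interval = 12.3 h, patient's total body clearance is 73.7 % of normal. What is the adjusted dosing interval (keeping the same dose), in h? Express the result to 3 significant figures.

16.7 h

To keep the same average steady-state level, dosing rate must scale with clearance.
CL ratio = 73.7 / 100 = 0.7370
New interval (same dose) = 12.3 / 0.7370 = 16.69 h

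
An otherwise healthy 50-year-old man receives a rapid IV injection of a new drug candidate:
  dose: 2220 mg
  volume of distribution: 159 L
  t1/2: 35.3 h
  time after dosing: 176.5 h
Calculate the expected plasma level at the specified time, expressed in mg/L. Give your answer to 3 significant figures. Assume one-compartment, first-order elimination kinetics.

C₀ = Dose / Vd = 2220 / 159 = 13.96 mg/L
k = ln2 / t½ = 0.693147 / 35.3 = 0.01964 h⁻¹
t / t½ = 176.5 / 35.3 = 5 half-lives
C = C₀ × (1/2)^5 = 13.96 × 0.03125 = 0.4363 mg/L

0.436 mg/L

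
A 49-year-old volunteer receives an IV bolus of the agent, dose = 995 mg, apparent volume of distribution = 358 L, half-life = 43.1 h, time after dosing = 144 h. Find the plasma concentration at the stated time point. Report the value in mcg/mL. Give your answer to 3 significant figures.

0.274 mcg/mL

C₀ = Dose / Vd = 995.0 / 358 = 2.779 mg/L
k = ln2 / t½ = 0.693147 / 43.1 = 0.01608 h⁻¹
C = C₀ · e^(−k·t) = 2.779 × e^(−0.01608 × 144)
  = 2.779 × 0.09871 = 0.2743 mg/L
(0.2743 mg/L = 0.2743 mcg/mL)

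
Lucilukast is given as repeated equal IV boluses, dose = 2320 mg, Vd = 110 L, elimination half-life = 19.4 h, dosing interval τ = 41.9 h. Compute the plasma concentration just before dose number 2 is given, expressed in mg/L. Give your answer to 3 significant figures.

4.72 mg/L

C₀ per dose = Dose / Vd = 2320 / 110 = 21.09 mg/L
k = ln2 / t½ = 0.693147 / 19.4 = 0.03573 h⁻¹
Fraction remaining after one interval: r = e^(−kτ) = e^(−0.03573 × 41.9) = 0.2238
Before dose 2, 1 dose has been given (aged 1τ).
C_trough = C₀ × r = 21.09 × 0.2238 = 4.720 mg/L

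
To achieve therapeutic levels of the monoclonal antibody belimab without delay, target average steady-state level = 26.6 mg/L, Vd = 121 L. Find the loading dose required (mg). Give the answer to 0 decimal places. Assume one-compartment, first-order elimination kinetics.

3219 mg

LD = Css × Vd = 26.6 × 121 = 3219 mg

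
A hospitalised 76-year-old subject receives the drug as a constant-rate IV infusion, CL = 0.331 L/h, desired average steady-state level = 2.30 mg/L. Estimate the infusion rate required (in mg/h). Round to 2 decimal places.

0.76 mg/h

At steady state, infusion rate R₀ = Css × CL = 2.30 × 0.3310 = 0.7613 mg/h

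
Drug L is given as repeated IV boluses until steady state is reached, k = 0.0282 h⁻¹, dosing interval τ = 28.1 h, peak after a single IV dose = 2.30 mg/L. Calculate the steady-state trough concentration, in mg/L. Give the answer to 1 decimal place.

1.9 mg/L

e^(−kτ) = e^(−0.02820 × 28.1) = 0.4527
Accumulation ratio R = 1 / (1 − e^(−kτ)) = 1 / (1 − 0.4527) = 1.827
Steady-state trough = C₀ × R × e^(−kτ) = 2.30 × 1.827 × 0.4527 = 1.902 mg/L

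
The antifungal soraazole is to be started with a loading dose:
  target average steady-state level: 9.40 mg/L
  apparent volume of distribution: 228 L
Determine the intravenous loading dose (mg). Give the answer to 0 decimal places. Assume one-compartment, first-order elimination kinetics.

2143 mg

LD = Css × Vd = 9.40 × 228 = 2143 mg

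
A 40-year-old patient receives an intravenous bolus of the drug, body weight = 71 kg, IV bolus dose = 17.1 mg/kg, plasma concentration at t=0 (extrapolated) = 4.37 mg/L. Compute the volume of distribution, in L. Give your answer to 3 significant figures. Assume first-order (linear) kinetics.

278 L

Dose = 17.1 × 71 = 1214 mg
Vd = Dose / C₀ = 1214 / 4.37 = 277.8 L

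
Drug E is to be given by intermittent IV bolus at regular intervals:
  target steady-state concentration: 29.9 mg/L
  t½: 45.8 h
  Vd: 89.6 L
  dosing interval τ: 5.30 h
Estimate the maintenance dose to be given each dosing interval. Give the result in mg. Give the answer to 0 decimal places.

k = ln2 / t½ = 0.693147 / 45.8 = 0.01513 h⁻¹
CL = k × Vd = 0.01513 × 89.6 = 1.356 L/h
At steady state, Dose/τ = Css × CL.
Dose = Css × CL × τ = 29.9 × 1.356 × 5.30 = 214.9 mg

215 mg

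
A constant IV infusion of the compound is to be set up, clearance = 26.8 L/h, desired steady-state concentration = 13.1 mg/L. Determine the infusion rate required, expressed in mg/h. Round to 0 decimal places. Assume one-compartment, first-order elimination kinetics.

At steady state, infusion rate R₀ = Css × CL = 13.1 × 26.80 = 351.1 mg/h

351 mg/h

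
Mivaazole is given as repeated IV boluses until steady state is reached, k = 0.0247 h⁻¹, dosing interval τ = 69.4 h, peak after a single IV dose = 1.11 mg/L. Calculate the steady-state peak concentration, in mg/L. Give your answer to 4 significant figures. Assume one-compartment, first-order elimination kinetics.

1.354 mg/L

e^(−kτ) = e^(−0.02470 × 69.4) = 0.1801
Accumulation ratio R = 1 / (1 − e^(−kτ)) = 1 / (1 − 0.1801) = 1.220
Steady-state peak = C₀ × R = 1.11 × 1.220 = 1.354 mg/L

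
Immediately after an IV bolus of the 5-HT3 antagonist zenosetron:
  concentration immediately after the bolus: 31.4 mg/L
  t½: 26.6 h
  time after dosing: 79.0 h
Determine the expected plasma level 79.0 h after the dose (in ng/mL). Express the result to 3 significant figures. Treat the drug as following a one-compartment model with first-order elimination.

k = ln2 / t½ = 0.693147 / 26.6 = 0.02606 h⁻¹
C = C₀ · e^(−k·t) = 31.40 × e^(−0.02606 × 79.0)
  = 31.40 × 0.1276 = 4.007 mg/L
Convert: 4.007 mg/L × 1000 = 4007 ng/mL

4010 ng/mL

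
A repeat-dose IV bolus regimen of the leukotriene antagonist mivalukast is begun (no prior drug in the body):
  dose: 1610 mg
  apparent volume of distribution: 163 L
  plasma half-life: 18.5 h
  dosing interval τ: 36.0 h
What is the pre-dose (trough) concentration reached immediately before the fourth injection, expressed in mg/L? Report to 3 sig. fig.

C₀ per dose = Dose / Vd = 1610 / 163 = 9.877 mg/L
k = ln2 / t½ = 0.693147 / 18.5 = 0.03747 h⁻¹
Fraction remaining after one interval: r = e^(−kτ) = e^(−0.03747 × 36.0) = 0.2595
Before dose 4, 3 doses have been given (aged 1τ, 2τ, 3τ).
C_trough = C₀ × (r + r² + … + r^3) = C₀ × r(1−r^3)/(1−r)
        = 9.877 × 0.2595 × (1 − 0.01747) / (1 − 0.2595) = 3.401 mg/L

3.40 mg/L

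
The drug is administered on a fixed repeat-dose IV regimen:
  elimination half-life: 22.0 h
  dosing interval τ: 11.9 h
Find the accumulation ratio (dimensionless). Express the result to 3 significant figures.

3.20

k = ln2 / t½ = 0.693147 / 22.0 = 0.03151 h⁻¹
e^(−kτ) = e^(−0.03151 × 11.9) = 0.6873
Accumulation ratio R = 1 / (1 − e^(−kτ)) = 1 / (1 − 0.6873) = 3.198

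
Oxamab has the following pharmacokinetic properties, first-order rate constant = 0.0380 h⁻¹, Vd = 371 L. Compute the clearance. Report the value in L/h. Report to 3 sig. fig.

CL = k × Vd = 0.0380 × 371 = 14.10 L/h

14.1 L/h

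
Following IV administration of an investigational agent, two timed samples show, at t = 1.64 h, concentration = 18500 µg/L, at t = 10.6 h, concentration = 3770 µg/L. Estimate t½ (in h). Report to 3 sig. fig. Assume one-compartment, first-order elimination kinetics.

3.90 h

k = ln(C₁/C₂) / (t₂ − t₁) = ln(18500/3770) / (10.6 − 1.64)
  = 1.591 / 8.960 = 0.1776 h⁻¹
t½ = ln2 / k = 0.693147 / 0.1776 = 3.903 h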